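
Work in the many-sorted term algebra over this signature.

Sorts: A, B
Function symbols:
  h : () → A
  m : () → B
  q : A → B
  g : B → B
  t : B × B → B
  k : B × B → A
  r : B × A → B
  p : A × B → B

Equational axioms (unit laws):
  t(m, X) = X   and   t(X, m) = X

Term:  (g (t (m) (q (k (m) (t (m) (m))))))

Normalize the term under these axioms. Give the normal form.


1. (g (t (m) (q (k (m) (t (m) (m))))))  →  (g (q (k (m) (t (m) (m)))))
2. (g (q (k (m) (t (m) (m)))))  →  (g (q (k (m) (m))))

normal form = (g (q (k (m) (m))))


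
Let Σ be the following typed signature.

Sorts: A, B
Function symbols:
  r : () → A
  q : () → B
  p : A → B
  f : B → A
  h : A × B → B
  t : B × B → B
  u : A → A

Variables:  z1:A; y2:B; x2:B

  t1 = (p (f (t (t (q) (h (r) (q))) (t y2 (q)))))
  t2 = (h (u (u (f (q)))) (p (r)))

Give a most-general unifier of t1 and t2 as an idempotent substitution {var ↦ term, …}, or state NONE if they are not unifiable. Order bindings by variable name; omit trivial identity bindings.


head clash or occurs-check failure — not unifiable

NONE (not unifiable)


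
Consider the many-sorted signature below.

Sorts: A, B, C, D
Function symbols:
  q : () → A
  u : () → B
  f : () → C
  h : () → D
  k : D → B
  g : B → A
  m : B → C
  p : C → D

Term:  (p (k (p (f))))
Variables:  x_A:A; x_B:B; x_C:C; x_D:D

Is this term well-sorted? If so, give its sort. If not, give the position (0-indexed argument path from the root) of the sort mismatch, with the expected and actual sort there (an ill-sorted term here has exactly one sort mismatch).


ill-sorted at position [0]: expected C, got B

      (f) : C
    (p (f)) : D
  (k (p (f))) : B
(p (k (p (f)))) : ✗ arg 0 at [0] has sort B, expected C


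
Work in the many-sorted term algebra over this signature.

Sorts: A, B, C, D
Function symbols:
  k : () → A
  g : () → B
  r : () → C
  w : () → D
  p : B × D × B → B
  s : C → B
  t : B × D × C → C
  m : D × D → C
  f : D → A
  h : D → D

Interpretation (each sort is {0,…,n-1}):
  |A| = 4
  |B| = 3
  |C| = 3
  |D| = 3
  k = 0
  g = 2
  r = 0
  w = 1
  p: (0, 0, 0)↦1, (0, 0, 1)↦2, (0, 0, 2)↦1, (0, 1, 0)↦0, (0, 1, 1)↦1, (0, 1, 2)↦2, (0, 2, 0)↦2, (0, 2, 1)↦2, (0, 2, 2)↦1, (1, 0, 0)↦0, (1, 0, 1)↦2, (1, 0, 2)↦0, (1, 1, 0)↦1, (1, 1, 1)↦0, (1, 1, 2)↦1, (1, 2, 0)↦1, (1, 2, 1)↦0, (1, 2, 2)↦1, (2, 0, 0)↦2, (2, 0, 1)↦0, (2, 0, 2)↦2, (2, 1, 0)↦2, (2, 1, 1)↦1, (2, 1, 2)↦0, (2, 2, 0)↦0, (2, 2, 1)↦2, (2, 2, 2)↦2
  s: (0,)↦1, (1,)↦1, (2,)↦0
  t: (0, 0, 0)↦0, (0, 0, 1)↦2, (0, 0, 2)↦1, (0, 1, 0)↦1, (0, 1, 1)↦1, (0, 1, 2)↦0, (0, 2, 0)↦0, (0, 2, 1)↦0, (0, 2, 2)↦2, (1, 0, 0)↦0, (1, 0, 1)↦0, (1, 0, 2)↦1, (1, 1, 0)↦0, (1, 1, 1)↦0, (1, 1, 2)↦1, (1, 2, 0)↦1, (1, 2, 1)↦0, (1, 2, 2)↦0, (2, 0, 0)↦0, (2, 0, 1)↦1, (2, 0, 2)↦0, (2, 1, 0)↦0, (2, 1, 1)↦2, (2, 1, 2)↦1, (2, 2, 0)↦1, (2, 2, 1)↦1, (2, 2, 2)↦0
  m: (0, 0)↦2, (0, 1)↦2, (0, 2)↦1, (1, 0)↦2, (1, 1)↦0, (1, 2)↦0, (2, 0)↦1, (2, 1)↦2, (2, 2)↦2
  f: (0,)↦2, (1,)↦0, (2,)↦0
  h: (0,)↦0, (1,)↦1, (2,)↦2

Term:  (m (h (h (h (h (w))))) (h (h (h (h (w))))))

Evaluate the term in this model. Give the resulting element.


value = 0

  w = 1
  (h (w)) = h(1,) = 1
  (h (h (w))) = h(1,) = 1
  (h (h (h (w)))) = h(1,) = 1
  (h (h (h (h (w))))) = h(1,) = 1
  w = 1
  (h (w)) = h(1,) = 1
  (h (h (w))) = h(1,) = 1
  (h (h (h (w)))) = h(1,) = 1
  (h (h (h (h (w))))) = h(1,) = 1
  (m (h (h (h (h (w))))) (h (h (h (h (w)))))) = m(1, 1) = 0


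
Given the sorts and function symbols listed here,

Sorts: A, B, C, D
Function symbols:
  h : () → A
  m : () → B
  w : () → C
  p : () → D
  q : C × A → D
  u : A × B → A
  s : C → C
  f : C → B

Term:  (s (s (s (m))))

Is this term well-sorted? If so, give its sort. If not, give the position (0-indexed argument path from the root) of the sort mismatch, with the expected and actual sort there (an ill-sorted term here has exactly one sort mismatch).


      (m) : B
    (s (m)) : ✗ arg 0 at [0, 0, 0] has sort B, expected C

ill-sorted at position [0, 0, 0]: expected C, got B


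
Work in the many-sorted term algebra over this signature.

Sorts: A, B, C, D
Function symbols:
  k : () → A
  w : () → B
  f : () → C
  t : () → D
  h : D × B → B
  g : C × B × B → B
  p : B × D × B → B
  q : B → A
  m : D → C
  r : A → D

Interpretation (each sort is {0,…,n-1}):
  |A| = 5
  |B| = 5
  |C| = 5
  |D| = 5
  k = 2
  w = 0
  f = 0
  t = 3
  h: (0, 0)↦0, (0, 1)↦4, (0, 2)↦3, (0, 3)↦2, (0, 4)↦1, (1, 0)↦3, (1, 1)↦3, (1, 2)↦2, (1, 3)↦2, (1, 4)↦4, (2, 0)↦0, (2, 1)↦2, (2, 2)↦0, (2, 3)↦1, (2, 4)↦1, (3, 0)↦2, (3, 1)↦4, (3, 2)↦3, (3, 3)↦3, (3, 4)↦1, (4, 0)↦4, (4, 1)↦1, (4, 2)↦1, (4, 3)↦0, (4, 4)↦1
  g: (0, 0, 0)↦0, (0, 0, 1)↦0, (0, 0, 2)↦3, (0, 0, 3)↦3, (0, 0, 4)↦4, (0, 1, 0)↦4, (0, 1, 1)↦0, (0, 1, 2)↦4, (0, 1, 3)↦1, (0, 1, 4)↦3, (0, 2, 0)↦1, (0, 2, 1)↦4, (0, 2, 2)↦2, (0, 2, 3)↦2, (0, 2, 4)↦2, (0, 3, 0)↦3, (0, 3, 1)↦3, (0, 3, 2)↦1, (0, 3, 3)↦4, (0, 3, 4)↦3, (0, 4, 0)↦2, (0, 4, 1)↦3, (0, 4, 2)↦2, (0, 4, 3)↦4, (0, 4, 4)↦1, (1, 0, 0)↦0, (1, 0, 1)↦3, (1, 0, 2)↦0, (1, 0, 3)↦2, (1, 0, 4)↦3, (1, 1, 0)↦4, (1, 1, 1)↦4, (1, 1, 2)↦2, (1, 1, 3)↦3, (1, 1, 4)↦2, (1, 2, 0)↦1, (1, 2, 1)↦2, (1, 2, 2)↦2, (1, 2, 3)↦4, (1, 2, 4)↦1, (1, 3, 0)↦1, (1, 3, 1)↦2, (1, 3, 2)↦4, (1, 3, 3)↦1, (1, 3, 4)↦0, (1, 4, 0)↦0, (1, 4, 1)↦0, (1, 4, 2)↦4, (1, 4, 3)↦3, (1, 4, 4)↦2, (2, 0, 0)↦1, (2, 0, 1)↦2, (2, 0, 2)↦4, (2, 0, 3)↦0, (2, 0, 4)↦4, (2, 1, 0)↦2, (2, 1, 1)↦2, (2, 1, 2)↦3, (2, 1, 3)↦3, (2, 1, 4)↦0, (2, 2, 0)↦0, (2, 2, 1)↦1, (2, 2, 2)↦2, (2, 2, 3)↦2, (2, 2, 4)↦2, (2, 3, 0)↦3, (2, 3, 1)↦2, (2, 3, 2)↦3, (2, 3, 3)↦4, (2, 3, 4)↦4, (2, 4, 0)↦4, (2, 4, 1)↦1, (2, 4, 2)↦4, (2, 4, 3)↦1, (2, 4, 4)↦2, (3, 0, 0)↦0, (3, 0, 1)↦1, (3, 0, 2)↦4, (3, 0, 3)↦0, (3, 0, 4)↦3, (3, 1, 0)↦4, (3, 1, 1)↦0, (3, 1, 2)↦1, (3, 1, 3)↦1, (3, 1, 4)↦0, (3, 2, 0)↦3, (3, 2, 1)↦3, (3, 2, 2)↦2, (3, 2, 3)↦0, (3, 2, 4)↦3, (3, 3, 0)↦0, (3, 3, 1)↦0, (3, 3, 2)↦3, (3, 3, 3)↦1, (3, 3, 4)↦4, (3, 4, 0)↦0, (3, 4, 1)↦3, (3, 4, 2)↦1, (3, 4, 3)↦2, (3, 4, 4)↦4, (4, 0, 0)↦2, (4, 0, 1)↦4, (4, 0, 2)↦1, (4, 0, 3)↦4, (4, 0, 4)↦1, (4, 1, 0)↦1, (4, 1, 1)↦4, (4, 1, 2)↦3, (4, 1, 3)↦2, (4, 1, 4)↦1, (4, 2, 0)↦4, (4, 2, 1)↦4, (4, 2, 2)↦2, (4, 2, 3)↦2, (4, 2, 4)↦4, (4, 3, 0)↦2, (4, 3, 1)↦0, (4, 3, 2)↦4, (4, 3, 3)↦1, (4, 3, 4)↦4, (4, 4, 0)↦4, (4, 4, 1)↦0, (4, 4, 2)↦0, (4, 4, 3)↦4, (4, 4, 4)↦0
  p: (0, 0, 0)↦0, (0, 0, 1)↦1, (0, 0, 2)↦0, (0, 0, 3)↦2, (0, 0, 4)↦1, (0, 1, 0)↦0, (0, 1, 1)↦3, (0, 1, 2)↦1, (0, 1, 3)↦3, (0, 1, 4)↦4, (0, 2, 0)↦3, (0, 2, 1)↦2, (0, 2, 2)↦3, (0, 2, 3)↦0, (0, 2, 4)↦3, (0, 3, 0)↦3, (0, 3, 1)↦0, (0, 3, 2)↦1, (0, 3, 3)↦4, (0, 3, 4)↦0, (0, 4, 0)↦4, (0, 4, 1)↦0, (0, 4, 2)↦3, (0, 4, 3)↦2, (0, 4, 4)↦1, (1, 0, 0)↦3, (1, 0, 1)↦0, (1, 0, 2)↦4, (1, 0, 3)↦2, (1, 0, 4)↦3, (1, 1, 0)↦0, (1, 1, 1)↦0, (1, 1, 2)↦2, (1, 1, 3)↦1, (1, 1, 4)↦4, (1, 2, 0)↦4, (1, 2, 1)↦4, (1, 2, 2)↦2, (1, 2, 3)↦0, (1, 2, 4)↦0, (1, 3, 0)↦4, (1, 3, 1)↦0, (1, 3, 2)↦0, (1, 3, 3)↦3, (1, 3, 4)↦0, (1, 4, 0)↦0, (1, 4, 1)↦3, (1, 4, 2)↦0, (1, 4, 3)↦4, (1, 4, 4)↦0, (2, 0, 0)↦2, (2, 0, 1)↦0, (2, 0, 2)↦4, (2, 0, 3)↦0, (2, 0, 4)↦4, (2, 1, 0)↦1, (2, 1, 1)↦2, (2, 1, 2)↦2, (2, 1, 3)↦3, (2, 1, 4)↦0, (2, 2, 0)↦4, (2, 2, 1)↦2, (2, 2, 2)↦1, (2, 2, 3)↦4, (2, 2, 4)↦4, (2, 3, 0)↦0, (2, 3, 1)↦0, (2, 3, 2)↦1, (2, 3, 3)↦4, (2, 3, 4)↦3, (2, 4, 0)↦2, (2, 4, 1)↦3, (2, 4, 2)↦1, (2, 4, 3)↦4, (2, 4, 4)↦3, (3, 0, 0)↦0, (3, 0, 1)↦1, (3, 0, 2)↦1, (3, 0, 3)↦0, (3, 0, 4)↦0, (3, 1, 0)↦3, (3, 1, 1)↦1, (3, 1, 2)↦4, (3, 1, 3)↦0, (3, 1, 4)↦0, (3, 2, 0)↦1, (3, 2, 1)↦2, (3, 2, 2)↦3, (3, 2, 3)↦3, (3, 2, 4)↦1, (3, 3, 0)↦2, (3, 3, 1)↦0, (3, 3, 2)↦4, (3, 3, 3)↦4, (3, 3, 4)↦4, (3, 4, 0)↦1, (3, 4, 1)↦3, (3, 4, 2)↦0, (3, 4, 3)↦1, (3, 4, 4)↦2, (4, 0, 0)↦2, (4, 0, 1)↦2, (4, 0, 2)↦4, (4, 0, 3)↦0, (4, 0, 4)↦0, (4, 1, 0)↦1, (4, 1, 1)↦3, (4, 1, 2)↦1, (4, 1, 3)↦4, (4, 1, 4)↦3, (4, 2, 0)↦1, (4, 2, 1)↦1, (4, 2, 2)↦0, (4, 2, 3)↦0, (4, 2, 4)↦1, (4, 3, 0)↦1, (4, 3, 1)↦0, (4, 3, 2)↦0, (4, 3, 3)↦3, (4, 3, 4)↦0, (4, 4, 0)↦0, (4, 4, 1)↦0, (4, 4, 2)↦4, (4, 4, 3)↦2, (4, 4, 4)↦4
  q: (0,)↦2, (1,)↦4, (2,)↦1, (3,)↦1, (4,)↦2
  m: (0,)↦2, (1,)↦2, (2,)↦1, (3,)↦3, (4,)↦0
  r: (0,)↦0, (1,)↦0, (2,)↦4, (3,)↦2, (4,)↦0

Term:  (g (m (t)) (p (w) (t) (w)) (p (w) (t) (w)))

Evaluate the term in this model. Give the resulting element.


value = 1

  t = 3
  (m (t)) = m(3,) = 3
  w = 0
  t = 3
  w = 0
  (p (w) (t) (w)) = p(0, 3, 0) = 3
  w = 0
  t = 3
  w = 0
  (p (w) (t) (w)) = p(0, 3, 0) = 3
  (g (m (t)) (p (w) (t) (w)) (p (w) (t) (w))) = g(3, 3, 3) = 1


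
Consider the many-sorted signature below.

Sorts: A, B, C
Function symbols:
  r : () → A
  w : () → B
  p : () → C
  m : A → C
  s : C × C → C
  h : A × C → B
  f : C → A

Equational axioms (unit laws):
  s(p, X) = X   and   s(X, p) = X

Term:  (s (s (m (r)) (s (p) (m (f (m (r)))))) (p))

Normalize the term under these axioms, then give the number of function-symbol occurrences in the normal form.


1. (s (s (m (r)) (s (p) (m (f (m (r)))))) (p))  →  (s (m (r)) (s (p) (m (f (m (r))))))
2. (s (m (r)) (s (p) (m (f (m (r))))))  →  (s (m (r)) (m (f (m (r)))))
normal form: (s (m (r)) (m (f (m (r)))))

size = 7


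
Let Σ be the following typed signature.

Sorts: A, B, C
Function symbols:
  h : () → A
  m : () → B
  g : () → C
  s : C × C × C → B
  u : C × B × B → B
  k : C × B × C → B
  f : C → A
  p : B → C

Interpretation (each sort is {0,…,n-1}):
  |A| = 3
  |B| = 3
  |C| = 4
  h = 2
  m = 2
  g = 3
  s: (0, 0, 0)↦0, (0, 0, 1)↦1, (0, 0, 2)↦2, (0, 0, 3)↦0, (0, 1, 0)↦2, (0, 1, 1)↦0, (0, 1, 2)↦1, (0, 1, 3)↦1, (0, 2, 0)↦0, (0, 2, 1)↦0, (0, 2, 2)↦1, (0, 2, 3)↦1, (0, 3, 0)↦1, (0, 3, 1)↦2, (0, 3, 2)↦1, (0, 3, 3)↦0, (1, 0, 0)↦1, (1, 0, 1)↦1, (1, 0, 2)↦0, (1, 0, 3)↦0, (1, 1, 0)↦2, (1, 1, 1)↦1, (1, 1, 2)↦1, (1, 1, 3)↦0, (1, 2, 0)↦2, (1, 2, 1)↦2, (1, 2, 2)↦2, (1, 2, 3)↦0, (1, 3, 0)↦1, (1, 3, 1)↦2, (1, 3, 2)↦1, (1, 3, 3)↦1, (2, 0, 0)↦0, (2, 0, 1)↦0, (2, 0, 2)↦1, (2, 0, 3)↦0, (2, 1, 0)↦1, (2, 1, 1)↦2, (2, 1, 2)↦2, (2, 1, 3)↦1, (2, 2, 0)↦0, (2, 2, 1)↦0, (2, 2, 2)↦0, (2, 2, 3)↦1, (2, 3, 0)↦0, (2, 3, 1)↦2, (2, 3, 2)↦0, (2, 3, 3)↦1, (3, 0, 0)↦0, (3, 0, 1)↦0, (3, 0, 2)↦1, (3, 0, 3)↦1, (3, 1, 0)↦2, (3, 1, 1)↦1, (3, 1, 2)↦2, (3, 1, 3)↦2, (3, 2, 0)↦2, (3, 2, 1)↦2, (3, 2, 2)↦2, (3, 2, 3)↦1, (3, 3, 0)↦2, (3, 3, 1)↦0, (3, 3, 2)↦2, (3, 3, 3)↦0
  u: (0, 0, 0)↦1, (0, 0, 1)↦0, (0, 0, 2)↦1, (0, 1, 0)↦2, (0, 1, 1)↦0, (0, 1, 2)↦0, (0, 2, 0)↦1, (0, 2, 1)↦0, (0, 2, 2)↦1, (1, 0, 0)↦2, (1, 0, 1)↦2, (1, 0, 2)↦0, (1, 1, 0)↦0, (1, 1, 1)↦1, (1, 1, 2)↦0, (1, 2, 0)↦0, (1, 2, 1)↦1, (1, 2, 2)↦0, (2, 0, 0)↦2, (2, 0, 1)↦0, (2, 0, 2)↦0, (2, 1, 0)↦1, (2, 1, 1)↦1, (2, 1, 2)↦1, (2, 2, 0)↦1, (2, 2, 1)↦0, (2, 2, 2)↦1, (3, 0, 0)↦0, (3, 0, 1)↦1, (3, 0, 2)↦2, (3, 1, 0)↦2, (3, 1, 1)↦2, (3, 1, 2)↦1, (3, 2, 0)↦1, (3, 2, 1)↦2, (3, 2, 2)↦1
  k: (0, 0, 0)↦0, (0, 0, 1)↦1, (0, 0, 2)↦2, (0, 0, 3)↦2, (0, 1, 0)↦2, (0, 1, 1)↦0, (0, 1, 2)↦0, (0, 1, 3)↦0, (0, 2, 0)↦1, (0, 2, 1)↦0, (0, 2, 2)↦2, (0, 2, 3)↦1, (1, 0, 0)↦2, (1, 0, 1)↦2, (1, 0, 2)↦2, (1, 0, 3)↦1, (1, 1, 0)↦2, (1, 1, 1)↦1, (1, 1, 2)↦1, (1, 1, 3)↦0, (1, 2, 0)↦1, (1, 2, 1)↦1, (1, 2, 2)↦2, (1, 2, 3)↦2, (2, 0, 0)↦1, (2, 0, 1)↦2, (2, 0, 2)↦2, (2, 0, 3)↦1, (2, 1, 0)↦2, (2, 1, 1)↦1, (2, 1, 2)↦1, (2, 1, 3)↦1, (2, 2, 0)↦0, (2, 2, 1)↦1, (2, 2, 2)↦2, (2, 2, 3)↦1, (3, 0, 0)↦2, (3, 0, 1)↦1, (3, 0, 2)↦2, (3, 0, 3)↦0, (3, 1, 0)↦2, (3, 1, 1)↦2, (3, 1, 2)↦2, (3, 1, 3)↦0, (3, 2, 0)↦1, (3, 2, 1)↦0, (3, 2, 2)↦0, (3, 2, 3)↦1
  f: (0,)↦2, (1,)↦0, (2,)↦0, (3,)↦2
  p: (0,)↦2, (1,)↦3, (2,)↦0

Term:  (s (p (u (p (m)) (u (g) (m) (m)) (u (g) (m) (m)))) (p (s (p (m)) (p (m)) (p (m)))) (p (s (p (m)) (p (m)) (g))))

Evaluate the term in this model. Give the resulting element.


value = 0

  m = 2
  (p (m)) = p(2,) = 0
  g = 3
  m = 2
  m = 2
  (u (g) (m) (m)) = u(3, 2, 2) = 1
  g = 3
  m = 2
  m = 2
  (u (g) (m) (m)) = u(3, 2, 2) = 1
  (u (p (m)) (u (g) (m) (m)) (u (g) (m) (m))) = u(0, 1, 1) = 0
  (p (u (p (m)) (u (g) (m) (m)) (u (g) (m) (m)))) = p(0,) = 2
  m = 2
  (p (m)) = p(2,) = 0
  m = 2
  (p (m)) = p(2,) = 0
  m = 2
  (p (m)) = p(2,) = 0
  (s (p (m)) (p (m)) (p (m))) = s(0, 0, 0) = 0
  (p (s (p (m)) (p (m)) (p (m)))) = p(0,) = 2
  m = 2
  (p (m)) = p(2,) = 0
  m = 2
  (p (m)) = p(2,) = 0
  g = 3
  (s (p (m)) (p (m)) (g)) = s(0, 0, 3) = 0
  (p (s (p (m)) (p (m)) (g))) = p(0,) = 2
  (s (p (u (p (m)) (u (g) (m) (m)) (u (g) (m) (m)))) (p (s (p (m)) (p (m)) (p (m)))) (p (s (p (m)) (p (m)) (g)))) = s(2, 2, 2) = 0


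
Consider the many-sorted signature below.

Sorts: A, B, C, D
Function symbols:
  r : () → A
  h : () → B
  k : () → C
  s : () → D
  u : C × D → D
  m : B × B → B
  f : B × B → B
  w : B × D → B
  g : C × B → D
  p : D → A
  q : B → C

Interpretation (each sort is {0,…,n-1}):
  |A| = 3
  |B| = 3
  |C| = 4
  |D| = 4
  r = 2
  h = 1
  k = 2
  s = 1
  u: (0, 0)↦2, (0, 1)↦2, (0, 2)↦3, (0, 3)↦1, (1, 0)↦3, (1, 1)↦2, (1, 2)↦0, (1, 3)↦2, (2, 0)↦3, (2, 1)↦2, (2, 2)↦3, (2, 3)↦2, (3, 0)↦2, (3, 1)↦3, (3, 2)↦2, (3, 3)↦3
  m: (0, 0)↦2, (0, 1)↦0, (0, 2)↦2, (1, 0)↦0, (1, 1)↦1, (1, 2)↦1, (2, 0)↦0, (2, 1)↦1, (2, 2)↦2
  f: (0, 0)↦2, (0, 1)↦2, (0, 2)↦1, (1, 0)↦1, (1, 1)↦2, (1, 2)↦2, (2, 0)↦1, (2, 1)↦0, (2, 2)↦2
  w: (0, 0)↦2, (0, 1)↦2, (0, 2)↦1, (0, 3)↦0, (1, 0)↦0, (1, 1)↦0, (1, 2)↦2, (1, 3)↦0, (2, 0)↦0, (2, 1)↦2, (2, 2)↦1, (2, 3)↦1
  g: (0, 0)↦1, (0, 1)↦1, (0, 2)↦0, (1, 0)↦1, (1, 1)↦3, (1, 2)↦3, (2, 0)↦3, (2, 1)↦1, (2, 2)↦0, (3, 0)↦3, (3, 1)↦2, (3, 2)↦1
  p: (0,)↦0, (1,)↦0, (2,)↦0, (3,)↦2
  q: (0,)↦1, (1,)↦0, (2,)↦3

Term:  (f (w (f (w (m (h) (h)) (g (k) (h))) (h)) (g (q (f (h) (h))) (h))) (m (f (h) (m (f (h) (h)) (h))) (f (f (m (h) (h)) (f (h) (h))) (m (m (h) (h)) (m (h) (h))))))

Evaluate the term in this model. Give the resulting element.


  h = 1
  h = 1
  (m (h) (h)) = m(1, 1) = 1
  k = 2
  h = 1
  (g (k) (h)) = g(2, 1) = 1
  (w (m (h) (h)) (g (k) (h))) = w(1, 1) = 0
  h = 1
  (f (w (m (h) (h)) (g (k) (h))) (h)) = f(0, 1) = 2
  h = 1
  h = 1
  (f (h) (h)) = f(1, 1) = 2
  (q (f (h) (h))) = q(2,) = 3
  h = 1
  (g (q (f (h) (h))) (h)) = g(3, 1) = 2
  (w (f (w (m (h) (h)) (g (k) (h))) (h)) (g (q (f (h) (h))) (h))) = w(2, 2) = 1
  h = 1
  h = 1
  h = 1
  (f (h) (h)) = f(1, 1) = 2
  h = 1
  (m (f (h) (h)) (h)) = m(2, 1) = 1
  (f (h) (m (f (h) (h)) (h))) = f(1, 1) = 2
  h = 1
  h = 1
  (m (h) (h)) = m(1, 1) = 1
  h = 1
  h = 1
  (f (h) (h)) = f(1, 1) = 2
  (f (m (h) (h)) (f (h) (h))) = f(1, 2) = 2
  h = 1
  h = 1
  (m (h) (h)) = m(1, 1) = 1
  h = 1
  h = 1
  (m (h) (h)) = m(1, 1) = 1
  (m (m (h) (h)) (m (h) (h))) = m(1, 1) = 1
  (f (f (m (h) (h)) (f (h) (h))) (m (m (h) (h)) (m (h) (h)))) = f(2, 1) = 0
  (m (f (h) (m (f (h) (h)) (h))) (f (f (m (h) (h)) (f (h) (h))) (m (m (h) (h)) (m (h) (h))))) = m(2, 0) = 0
  (f (w (f (w (m (h) (h)) (g (k) (h))) (h)) (g (q (f (h) (h))) (h))) (m (f (h) (m (f (h) (h)) (h))) (f (f (m (h) (h)) (f (h) (h))) (m (m (h) (h)) (m (h) (h)))))) = f(1, 0) = 1

value = 1


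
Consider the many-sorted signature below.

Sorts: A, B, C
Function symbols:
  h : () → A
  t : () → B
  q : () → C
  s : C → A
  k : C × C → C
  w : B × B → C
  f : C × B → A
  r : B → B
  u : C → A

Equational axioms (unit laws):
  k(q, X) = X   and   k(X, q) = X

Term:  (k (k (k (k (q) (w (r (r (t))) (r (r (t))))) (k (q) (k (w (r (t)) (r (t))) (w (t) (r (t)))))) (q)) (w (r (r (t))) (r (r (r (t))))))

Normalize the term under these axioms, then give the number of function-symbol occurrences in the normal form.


size = 27

1. (k (k (k (k (q) (w (r (r (t))) (r (r (t))))) (k (q) (k (w (r (t)) (r (t))) (w (t) (r (t)))))) (q)) (w (r (r (t))) (r (r (r (t))))))  →  (k (k (k (q) (w (r (r (t))) (r (r (t))))) (k (q) (k (w (r (t)) (r (t))) (w (t) (r (t)))))) (w (r (r (t))) (r (r (r (t))))))
2. (k (k (k (q) (w (r (r (t))) (r (r (t))))) (k (q) (k (w (r (t)) (r (t))) (w (t) (r (t)))))) (w (r (r (t))) (r (r (r (t))))))  →  (k (k (w (r (r (t))) (r (r (t)))) (k (q) (k (w (r (t)) (r (t))) (w (t) (r (t)))))) (w (r (r (t))) (r (r (r (t))))))
3. (k (k (w (r (r (t))) (r (r (t)))) (k (q) (k (w (r (t)) (r (t))) (w (t) (r (t)))))) (w (r (r (t))) (r (r (r (t))))))  →  (k (k (w (r (r (t))) (r (r (t)))) (k (w (r (t)) (r (t))) (w (t) (r (t))))) (w (r (r (t))) (r (r (r (t))))))
normal form: (k (k (w (r (r (t))) (r (r (t)))) (k (w (r (t)) (r (t))) (w (t) (r (t))))) (w (r (r (t))) (r (r (r (t))))))


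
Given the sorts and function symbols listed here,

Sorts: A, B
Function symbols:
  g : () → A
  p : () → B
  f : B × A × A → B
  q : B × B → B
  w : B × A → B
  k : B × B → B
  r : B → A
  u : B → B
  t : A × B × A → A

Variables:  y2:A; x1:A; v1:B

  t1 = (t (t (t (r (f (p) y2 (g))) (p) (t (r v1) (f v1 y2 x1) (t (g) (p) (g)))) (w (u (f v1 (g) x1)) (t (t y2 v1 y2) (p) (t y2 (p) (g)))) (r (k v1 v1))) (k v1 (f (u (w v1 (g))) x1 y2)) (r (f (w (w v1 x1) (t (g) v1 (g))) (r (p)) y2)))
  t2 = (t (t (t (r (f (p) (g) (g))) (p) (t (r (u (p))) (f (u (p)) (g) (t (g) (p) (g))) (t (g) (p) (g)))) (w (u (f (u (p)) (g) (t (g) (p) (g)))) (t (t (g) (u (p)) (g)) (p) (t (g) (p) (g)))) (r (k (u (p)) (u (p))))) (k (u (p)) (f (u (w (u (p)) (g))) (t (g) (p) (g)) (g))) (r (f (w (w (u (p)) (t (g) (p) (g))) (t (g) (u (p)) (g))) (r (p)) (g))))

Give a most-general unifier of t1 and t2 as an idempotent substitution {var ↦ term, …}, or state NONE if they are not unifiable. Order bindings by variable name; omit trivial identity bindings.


{v1 ↦ (u (p)), x1 ↦ (t (g) (p) (g)), y2 ↦ (g)}


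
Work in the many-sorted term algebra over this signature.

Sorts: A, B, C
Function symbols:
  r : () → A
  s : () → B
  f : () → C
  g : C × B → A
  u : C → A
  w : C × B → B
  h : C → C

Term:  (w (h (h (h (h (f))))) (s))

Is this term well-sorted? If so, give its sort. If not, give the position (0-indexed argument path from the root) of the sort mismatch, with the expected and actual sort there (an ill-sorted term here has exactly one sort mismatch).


well-sorted; sort = B

          (f) : C
        (h (f)) : C
      (h (h (f))) : C
    (h (h (h (f)))) : C
  (h (h (h (h (f))))) : C
  (s) : B
(w (h (h (h (h (f))))) (s)) : B


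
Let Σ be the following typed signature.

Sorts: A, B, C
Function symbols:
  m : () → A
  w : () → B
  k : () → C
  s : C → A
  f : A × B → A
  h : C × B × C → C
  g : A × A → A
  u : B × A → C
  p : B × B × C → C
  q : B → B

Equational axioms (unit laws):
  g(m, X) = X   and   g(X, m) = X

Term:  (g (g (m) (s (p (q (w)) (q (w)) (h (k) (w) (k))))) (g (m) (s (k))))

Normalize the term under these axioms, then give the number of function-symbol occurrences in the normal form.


size = 13

1. (g (g (m) (s (p (q (w)) (q (w)) (h (k) (w) (k))))) (g (m) (s (k))))  →  (g (s (p (q (w)) (q (w)) (h (k) (w) (k)))) (g (m) (s (k))))
2. (g (s (p (q (w)) (q (w)) (h (k) (w) (k)))) (g (m) (s (k))))  →  (g (s (p (q (w)) (q (w)) (h (k) (w) (k)))) (s (k)))
normal form: (g (s (p (q (w)) (q (w)) (h (k) (w) (k)))) (s (k)))


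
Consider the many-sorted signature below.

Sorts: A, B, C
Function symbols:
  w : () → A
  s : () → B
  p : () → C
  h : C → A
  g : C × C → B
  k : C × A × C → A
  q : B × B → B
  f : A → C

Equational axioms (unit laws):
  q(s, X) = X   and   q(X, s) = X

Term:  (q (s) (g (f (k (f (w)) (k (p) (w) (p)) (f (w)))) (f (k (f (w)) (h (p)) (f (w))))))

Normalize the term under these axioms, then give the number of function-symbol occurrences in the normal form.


size = 19

1. (q (s) (g (f (k (f (w)) (k (p) (w) (p)) (f (w)))) (f (k (f (w)) (h (p)) (f (w))))))  →  (g (f (k (f (w)) (k (p) (w) (p)) (f (w)))) (f (k (f (w)) (h (p)) (f (w)))))
normal form: (g (f (k (f (w)) (k (p) (w) (p)) (f (w)))) (f (k (f (w)) (h (p)) (f (w)))))


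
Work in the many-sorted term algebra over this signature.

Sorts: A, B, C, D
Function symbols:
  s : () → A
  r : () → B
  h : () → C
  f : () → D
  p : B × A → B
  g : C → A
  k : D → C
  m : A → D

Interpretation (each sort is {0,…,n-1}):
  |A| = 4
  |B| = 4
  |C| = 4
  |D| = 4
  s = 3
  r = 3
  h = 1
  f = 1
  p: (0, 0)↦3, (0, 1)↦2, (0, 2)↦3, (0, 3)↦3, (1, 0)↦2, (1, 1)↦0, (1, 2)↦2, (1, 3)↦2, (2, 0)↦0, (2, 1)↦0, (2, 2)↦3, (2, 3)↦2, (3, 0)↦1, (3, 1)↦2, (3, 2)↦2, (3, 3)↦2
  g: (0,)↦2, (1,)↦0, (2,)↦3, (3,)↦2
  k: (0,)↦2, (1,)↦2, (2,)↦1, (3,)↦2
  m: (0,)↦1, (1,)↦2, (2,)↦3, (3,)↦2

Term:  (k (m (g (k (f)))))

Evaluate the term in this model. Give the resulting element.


  f = 1
  (k (f)) = k(1,) = 2
  (g (k (f))) = g(2,) = 3
  (m (g (k (f)))) = m(3,) = 2
  (k (m (g (k (f))))) = k(2,) = 1

value = 1


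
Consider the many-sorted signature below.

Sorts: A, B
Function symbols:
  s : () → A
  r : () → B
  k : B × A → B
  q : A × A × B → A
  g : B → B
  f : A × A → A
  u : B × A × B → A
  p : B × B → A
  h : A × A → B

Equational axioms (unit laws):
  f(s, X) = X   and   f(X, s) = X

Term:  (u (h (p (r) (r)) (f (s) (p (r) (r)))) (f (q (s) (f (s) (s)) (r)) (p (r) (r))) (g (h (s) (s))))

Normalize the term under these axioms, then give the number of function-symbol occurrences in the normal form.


1. (u (h (p (r) (r)) (f (s) (p (r) (r)))) (f (q (s) (f (s) (s)) (r)) (p (r) (r))) (g (h (s) (s))))  →  (u (h (p (r) (r)) (p (r) (r))) (f (q (s) (f (s) (s)) (r)) (p (r) (r))) (g (h (s) (s))))
2. (u (h (p (r) (r)) (p (r) (r))) (f (q (s) (f (s) (s)) (r)) (p (r) (r))) (g (h (s) (s))))  →  (u (h (p (r) (r)) (p (r) (r))) (f (q (s) (s) (r)) (p (r) (r))) (g (h (s) (s))))
normal form: (u (h (p (r) (r)) (p (r) (r))) (f (q (s) (s) (r)) (p (r) (r))) (g (h (s) (s))))

size = 20


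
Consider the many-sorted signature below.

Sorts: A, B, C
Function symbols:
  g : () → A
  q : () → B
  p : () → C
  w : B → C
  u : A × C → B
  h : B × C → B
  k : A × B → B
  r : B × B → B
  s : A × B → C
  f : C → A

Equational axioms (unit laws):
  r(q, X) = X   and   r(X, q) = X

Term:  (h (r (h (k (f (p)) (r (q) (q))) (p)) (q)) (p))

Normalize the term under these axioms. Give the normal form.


normal form = (h (h (k (f (p)) (q)) (p)) (p))

1. (h (r (h (k (f (p)) (r (q) (q))) (p)) (q)) (p))  →  (h (h (k (f (p)) (r (q) (q))) (p)) (p))
2. (h (h (k (f (p)) (r (q) (q))) (p)) (p))  →  (h (h (k (f (p)) (q)) (p)) (p))


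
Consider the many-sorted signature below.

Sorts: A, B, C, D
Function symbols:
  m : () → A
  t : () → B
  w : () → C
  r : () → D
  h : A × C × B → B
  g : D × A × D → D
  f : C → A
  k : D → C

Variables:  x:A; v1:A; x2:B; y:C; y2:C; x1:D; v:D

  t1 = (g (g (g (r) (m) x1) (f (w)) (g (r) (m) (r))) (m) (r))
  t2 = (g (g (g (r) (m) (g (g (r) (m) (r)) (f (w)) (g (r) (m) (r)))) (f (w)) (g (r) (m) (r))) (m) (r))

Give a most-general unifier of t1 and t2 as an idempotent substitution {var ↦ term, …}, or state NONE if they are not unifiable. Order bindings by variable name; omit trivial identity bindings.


{x1 ↦ (g (g (r) (m) (r)) (f (w)) (g (r) (m) (r)))}


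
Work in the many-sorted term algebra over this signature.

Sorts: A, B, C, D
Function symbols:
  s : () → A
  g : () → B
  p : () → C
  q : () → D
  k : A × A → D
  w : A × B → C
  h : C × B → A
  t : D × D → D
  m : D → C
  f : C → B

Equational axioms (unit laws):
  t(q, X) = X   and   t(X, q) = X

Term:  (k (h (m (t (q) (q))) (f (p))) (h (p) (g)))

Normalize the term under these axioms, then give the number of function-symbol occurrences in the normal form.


1. (k (h (m (t (q) (q))) (f (p))) (h (p) (g)))  →  (k (h (m (q)) (f (p))) (h (p) (g)))
normal form: (k (h (m (q)) (f (p))) (h (p) (g)))

size = 9


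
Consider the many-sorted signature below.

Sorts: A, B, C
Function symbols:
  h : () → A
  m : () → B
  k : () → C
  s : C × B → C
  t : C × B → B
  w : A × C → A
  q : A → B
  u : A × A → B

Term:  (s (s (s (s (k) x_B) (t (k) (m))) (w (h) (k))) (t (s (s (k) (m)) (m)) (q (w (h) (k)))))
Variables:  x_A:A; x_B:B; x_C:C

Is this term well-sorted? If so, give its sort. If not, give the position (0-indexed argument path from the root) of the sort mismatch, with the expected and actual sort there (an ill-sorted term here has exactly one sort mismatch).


ill-sorted at position [0, 1]: expected B, got A

        (k) : C
        x_B : B
      (s (k) x_B) : C
        (k) : C
        (m) : B
      (t (k) (m)) : B
    (s (s (k) x_B) (t (k) (m))) : C
      (h) : A
      (k) : C
    (w (h) (k)) : A
  (s (s (s (k) x_B) (t (k) (m))) (w (h) (k))) : ✗ arg 1 at [0, 1] has sort A, expected B
        (k) : C
        (m) : B
      (s (k) (m)) : C
      (m) : B
    (s (s (k) (m)) (m)) : C
        (h) : A
        (k) : C
      (w (h) (k)) : A
    (q (w (h) (k))) : B
  (t (s (s (k) (m)) (m)) (q (w (h) (k)))) : B


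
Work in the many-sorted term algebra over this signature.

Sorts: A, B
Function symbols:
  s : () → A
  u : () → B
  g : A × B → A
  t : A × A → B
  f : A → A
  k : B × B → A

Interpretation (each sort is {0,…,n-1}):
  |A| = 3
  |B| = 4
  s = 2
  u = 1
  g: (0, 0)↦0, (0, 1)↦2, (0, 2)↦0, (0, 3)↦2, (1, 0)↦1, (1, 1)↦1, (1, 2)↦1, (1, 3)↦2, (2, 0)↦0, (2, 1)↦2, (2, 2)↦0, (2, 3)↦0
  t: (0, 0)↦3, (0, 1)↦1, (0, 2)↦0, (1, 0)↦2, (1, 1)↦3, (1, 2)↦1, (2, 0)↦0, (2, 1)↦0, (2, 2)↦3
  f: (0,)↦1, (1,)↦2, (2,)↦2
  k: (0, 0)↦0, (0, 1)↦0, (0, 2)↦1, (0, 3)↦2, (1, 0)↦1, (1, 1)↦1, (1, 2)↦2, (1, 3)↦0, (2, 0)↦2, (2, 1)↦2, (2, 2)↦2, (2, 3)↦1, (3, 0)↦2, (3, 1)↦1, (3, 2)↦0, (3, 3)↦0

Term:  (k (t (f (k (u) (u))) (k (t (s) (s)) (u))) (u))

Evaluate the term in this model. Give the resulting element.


  u = 1
  u = 1
  (k (u) (u)) = k(1, 1) = 1
  (f (k (u) (u))) = f(1,) = 2
  s = 2
  s = 2
  (t (s) (s)) = t(2, 2) = 3
  u = 1
  (k (t (s) (s)) (u)) = k(3, 1) = 1
  (t (f (k (u) (u))) (k (t (s) (s)) (u))) = t(2, 1) = 0
  u = 1
  (k (t (f (k (u) (u))) (k (t (s) (s)) (u))) (u)) = k(0, 1) = 0

value = 0


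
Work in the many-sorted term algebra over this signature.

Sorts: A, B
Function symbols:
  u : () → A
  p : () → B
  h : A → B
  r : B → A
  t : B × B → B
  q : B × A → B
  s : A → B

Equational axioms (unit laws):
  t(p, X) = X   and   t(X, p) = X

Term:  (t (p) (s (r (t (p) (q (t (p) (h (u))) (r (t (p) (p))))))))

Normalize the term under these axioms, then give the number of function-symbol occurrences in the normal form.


size = 7

1. (t (p) (s (r (t (p) (q (t (p) (h (u))) (r (t (p) (p))))))))  →  (s (r (t (p) (q (t (p) (h (u))) (r (t (p) (p)))))))
2. (s (r (t (p) (q (t (p) (h (u))) (r (t (p) (p)))))))  →  (s (r (q (t (p) (h (u))) (r (t (p) (p))))))
3. (s (r (q (t (p) (h (u))) (r (t (p) (p))))))  →  (s (r (q (h (u)) (r (t (p) (p))))))
4. (s (r (q (h (u)) (r (t (p) (p))))))  →  (s (r (q (h (u)) (r (p)))))
normal form: (s (r (q (h (u)) (r (p)))))


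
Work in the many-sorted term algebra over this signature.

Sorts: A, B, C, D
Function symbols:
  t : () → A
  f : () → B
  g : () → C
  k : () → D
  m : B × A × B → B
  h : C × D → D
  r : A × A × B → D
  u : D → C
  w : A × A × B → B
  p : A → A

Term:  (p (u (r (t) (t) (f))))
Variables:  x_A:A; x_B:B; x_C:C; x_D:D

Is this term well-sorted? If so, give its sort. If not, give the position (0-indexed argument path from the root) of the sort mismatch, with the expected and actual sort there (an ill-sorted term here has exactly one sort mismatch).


ill-sorted at position [0]: expected A, got C

      (t) : A
      (t) : A
      (f) : B
    (r (t) (t) (f)) : D
  (u (r (t) (t) (f))) : C
(p (u (r (t) (t) (f)))) : ✗ arg 0 at [0] has sort C, expected A


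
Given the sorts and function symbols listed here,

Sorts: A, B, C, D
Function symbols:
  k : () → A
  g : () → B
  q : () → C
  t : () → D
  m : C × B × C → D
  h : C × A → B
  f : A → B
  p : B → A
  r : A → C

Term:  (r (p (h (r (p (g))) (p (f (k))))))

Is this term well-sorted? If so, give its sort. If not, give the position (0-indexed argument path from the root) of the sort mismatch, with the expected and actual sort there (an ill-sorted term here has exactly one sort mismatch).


well-sorted; sort = C

          (g) : B
        (p (g)) : A
      (r (p (g))) : C
          (k) : A
        (f (k)) : B
      (p (f (k))) : A
    (h (r (p (g))) (p (f (k)))) : B
  (p (h (r (p (g))) (p (f (k))))) : A
(r (p (h (r (p (g))) (p (f (k)))))) : C


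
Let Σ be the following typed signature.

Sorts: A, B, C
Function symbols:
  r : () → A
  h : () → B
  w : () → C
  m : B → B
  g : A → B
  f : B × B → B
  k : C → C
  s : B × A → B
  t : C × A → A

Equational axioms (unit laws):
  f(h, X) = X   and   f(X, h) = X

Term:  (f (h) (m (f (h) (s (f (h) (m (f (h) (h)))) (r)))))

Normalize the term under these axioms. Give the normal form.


normal form = (m (s (m (h)) (r)))

1. (f (h) (m (f (h) (s (f (h) (m (f (h) (h)))) (r)))))  →  (m (f (h) (s (f (h) (m (f (h) (h)))) (r))))
2. (m (f (h) (s (f (h) (m (f (h) (h)))) (r))))  →  (m (s (f (h) (m (f (h) (h)))) (r)))
3. (m (s (f (h) (m (f (h) (h)))) (r)))  →  (m (s (m (f (h) (h))) (r)))
4. (m (s (m (f (h) (h))) (r)))  →  (m (s (m (h)) (r)))


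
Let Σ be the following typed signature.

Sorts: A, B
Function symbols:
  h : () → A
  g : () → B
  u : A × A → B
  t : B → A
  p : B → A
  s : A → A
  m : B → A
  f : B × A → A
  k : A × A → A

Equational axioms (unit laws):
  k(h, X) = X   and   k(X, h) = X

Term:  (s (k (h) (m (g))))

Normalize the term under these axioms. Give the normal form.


normal form = (s (m (g)))

1. (s (k (h) (m (g))))  →  (s (m (g)))


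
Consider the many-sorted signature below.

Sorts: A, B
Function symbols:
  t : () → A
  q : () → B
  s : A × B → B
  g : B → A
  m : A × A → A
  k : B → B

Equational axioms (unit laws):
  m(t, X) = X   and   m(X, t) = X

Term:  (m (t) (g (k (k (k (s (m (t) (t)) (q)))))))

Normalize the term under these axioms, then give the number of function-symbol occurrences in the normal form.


size = 7

1. (m (t) (g (k (k (k (s (m (t) (t)) (q)))))))  →  (g (k (k (k (s (m (t) (t)) (q))))))
2. (g (k (k (k (s (m (t) (t)) (q))))))  →  (g (k (k (k (s (t) (q))))))
normal form: (g (k (k (k (s (t) (q))))))


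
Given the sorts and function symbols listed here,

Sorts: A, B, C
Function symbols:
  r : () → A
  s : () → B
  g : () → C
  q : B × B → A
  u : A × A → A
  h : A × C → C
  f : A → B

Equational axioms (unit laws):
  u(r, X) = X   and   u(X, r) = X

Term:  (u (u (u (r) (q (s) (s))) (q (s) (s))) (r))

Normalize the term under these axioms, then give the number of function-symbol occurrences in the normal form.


1. (u (u (u (r) (q (s) (s))) (q (s) (s))) (r))  →  (u (u (r) (q (s) (s))) (q (s) (s)))
2. (u (u (r) (q (s) (s))) (q (s) (s)))  →  (u (q (s) (s)) (q (s) (s)))
normal form: (u (q (s) (s)) (q (s) (s)))

size = 7


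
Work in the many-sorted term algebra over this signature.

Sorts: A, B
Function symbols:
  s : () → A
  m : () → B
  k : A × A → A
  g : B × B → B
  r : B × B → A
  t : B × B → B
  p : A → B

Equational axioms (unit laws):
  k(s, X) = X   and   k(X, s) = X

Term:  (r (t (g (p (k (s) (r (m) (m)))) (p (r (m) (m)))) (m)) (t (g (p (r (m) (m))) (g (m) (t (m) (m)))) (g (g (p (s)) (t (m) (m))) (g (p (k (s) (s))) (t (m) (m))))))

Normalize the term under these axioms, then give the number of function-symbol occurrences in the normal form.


size = 36

1. (r (t (g (p (k (s) (r (m) (m)))) (p (r (m) (m)))) (m)) (t (g (p (r (m) (m))) (g (m) (t (m) (m)))) (g (g (p (s)) (t (m) (m))) (g (p (k (s) (s))) (t (m) (m))))))  →  (r (t (g (p (r (m) (m))) (p (r (m) (m)))) (m)) (t (g (p (r (m) (m))) (g (m) (t (m) (m)))) (g (g (p (s)) (t (m) (m))) (g (p (k (s) (s))) (t (m) (m))))))
2. (r (t (g (p (r (m) (m))) (p (r (m) (m)))) (m)) (t (g (p (r (m) (m))) (g (m) (t (m) (m)))) (g (g (p (s)) (t (m) (m))) (g (p (k (s) (s))) (t (m) (m))))))  →  (r (t (g (p (r (m) (m))) (p (r (m) (m)))) (m)) (t (g (p (r (m) (m))) (g (m) (t (m) (m)))) (g (g (p (s)) (t (m) (m))) (g (p (s)) (t (m) (m))))))
normal form: (r (t (g (p (r (m) (m))) (p (r (m) (m)))) (m)) (t (g (p (r (m) (m))) (g (m) (t (m) (m)))) (g (g (p (s)) (t (m) (m))) (g (p (s)) (t (m) (m))))))


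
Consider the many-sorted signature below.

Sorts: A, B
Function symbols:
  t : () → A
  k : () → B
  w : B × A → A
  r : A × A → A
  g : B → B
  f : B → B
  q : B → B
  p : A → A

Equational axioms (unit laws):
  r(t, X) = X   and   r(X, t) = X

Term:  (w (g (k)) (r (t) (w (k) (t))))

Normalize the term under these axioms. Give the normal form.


normal form = (w (g (k)) (w (k) (t)))

1. (w (g (k)) (r (t) (w (k) (t))))  →  (w (g (k)) (w (k) (t)))


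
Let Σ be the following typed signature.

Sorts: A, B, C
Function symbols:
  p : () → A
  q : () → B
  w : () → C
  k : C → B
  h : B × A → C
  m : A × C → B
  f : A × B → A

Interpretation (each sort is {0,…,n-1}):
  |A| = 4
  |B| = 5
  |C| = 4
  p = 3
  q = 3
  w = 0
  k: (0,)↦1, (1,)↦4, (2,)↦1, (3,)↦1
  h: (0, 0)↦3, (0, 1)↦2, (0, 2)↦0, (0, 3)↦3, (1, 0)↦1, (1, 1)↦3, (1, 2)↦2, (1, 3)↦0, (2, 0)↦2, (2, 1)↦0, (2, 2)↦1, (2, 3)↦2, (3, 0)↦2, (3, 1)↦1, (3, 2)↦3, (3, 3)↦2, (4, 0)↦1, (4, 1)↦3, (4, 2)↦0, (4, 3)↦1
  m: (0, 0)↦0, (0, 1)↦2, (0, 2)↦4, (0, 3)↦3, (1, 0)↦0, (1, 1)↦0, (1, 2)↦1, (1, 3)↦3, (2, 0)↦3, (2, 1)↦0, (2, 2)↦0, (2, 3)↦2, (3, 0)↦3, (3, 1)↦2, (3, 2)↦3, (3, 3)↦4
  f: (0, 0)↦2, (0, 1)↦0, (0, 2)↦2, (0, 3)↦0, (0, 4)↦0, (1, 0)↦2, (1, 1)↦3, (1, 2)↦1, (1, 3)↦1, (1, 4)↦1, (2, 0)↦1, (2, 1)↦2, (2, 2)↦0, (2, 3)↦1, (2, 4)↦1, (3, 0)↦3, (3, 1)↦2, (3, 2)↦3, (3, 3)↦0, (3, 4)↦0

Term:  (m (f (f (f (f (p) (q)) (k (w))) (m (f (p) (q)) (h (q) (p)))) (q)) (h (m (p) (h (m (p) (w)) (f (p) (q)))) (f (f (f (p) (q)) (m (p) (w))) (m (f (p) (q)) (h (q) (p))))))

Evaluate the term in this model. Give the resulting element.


value = 4

  p = 3
  q = 3
  (f (p) (q)) = f(3, 3) = 0
  w = 0
  (k (w)) = k(0,) = 1
  (f (f (p) (q)) (k (w))) = f(0, 1) = 0
  p = 3
  q = 3
  (f (p) (q)) = f(3, 3) = 0
  q = 3
  p = 3
  (h (q) (p)) = h(3, 3) = 2
  (m (f (p) (q)) (h (q) (p))) = m(0, 2) = 4
  (f (f (f (p) (q)) (k (w))) (m (f (p) (q)) (h (q) (p)))) = f(0, 4) = 0
  q = 3
  (f (f (f (f (p) (q)) (k (w))) (m (f (p) (q)) (h (q) (p)))) (q)) = f(0, 3) = 0
  p = 3
  p = 3
  w = 0
  (m (p) (w)) = m(3, 0) = 3
  p = 3
  q = 3
  (f (p) (q)) = f(3, 3) = 0
  (h (m (p) (w)) (f (p) (q))) = h(3, 0) = 2
  (m (p) (h (m (p) (w)) (f (p) (q)))) = m(3, 2) = 3
  p = 3
  q = 3
  (f (p) (q)) = f(3, 3) = 0
  p = 3
  w = 0
  (m (p) (w)) = m(3, 0) = 3
  (f (f (p) (q)) (m (p) (w))) = f(0, 3) = 0
  p = 3
  q = 3
  (f (p) (q)) = f(3, 3) = 0
  q = 3
  p = 3
  (h (q) (p)) = h(3, 3) = 2
  (m (f (p) (q)) (h (q) (p))) = m(0, 2) = 4
  (f (f (f (p) (q)) (m (p) (w))) (m (f (p) (q)) (h (q) (p)))) = f(0, 4) = 0
  (h (m (p) (h (m (p) (w)) (f (p) (q)))) (f (f (f (p) (q)) (m (p) (w))) (m (f (p) (q)) (h (q) (p))))) = h(3, 0) = 2
  (m (f (f (f (f (p) (q)) (k (w))) (m (f (p) (q)) (h (q) (p)))) (q)) (h (m (p) (h (m (p) (w)) (f (p) (q)))) (f (f (f (p) (q)) (m (p) (w))) (m (f (p) (q)) (h (q) (p)))))) = m(0, 2) = 4


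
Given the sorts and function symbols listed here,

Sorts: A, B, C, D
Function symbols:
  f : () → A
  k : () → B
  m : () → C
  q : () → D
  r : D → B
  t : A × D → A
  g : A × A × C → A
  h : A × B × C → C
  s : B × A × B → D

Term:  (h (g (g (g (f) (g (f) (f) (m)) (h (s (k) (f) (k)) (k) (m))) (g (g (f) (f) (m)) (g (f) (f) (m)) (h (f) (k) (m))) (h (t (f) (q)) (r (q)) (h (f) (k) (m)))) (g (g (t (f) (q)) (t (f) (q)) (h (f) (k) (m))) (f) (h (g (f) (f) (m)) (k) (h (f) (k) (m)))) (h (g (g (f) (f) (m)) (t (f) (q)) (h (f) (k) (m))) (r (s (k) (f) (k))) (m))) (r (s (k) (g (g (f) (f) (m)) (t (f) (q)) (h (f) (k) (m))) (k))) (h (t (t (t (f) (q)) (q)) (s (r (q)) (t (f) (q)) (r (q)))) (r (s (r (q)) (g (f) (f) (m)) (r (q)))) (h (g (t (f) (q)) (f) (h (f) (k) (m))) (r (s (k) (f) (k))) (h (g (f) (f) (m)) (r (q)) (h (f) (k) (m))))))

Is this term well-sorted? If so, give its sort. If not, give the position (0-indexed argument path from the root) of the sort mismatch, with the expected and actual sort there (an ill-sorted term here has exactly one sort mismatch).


        (f) : A
          (f) : A
          (f) : A
          (m) : C
        (g (f) (f) (m)) : A
            (k) : B
            (f) : A
            (k) : B
          (s (k) (f) (k)) : D
          (k) : B
          (m) : C
        (h (s (k) (f) (k)) (k) (m)) : ✗ arg 0 at [0, 0, 0, 2, 0] has sort D, expected A
          (f) : A
          (f) : A
          (m) : C
        (g (f) (f) (m)) : A
          (f) : A
          (f) : A
          (m) : C
        (g (f) (f) (m)) : A
          (f) : A
          (k) : B
          (m) : C
        (h (f) (k) (m)) : C
      (g (g (f) (f) (m)) (g (f) (f) (m)) (h (f) (k) (m))) : A
          (f) : A
          (q) : D
        (t (f) (q)) : A
          (q) : D
        (r (q)) : B
          (f) : A
          (k) : B
          (m) : C
        (h (f) (k) (m)) : C
      (h (t (f) (q)) (r (q)) (h (f) (k) (m))) : C
          (f) : A
          (q) : D
        (t (f) (q)) : A
          (f) : A
          (q) : D
        (t (f) (q)) : A
          (f) : A
          (k) : B
          (m) : C
        (h (f) (k) (m)) : C
      (g (t (f) (q)) (t (f) (q)) (h (f) (k) (m))) : A
      (f) : A
          (f) : A
          (f) : A
          (m) : C
        (g (f) (f) (m)) : A
        (k) : B
          (f) : A
          (k) : B
          (m) : C
        (h (f) (k) (m)) : C
      (h (g (f) (f) (m)) (k) (h (f) (k) (m))) : C
    (g (g (t (f) (q)) (t (f) (q)) (h (f) (k) (m))) (f) (h (g (f) (f) (m)) (k) (h (f) (k) (m)))) : A
          (f) : A
          (f) : A
          (m) : C
        (g (f) (f) (m)) : A
          (f) : A
          (q) : D
        (t (f) (q)) : A
          (f) : A
          (k) : B
          (m) : C
        (h (f) (k) (m)) : C
      (g (g (f) (f) (m)) (t (f) (q)) (h (f) (k) (m))) : A
          (k) : B
          (f) : A
          (k) : B
        (s (k) (f) (k)) : D
      (r (s (k) (f) (k))) : B
      (m) : C
    (h (g (g (f) (f) (m)) (t (f) (q)) (h (f) (k) (m))) (r (s (k) (f) (k))) (m)) : C
      (k) : B
          (f) : A
          (f) : A
          (m) : C
        (g (f) (f) (m)) : A
          (f) : A
          (q) : D
        (t (f) (q)) : A
          (f) : A
          (k) : B
          (m) : C
        (h (f) (k) (m)) : C
      (g (g (f) (f) (m)) (t (f) (q)) (h (f) (k) (m))) : A
      (k) : B
    (s (k) (g (g (f) (f) (m)) (t (f) (q)) (h (f) (k) (m))) (k)) : D
  (r (s (k) (g (g (f) (f) (m)) (t (f) (q)) (h (f) (k) (m))) (k))) : B
          (f) : A
          (q) : D
        (t (f) (q)) : A
        (q) : D
      (t (t (f) (q)) (q)) : A
          (q) : D
        (r (q)) : B
          (f) : A
          (q) : D
        (t (f) (q)) : A
          (q) : D
        (r (q)) : B
      (s (r (q)) (t (f) (q)) (r (q))) : D
    (t (t (t (f) (q)) (q)) (s (r (q)) (t (f) (q)) (r (q)))) : A
          (q) : D
        (r (q)) : B
          (f) : A
          (f) : A
          (m) : C
        (g (f) (f) (m)) : A
          (q) : D
        (r (q)) : B
      (s (r (q)) (g (f) (f) (m)) (r (q))) : D
    (r (s (r (q)) (g (f) (f) (m)) (r (q)))) : B
          (f) : A
          (q) : D
        (t (f) (q)) : A
        (f) : A
          (f) : A
          (k) : B
          (m) : C
        (h (f) (k) (m)) : C
      (g (t (f) (q)) (f) (h (f) (k) (m))) : A
          (k) : B
          (f) : A
          (k) : B
        (s (k) (f) (k)) : D
      (r (s (k) (f) (k))) : B
          (f) : A
          (f) : A
          (m) : C
        (g (f) (f) (m)) : A
          (q) : D
        (r (q)) : B
          (f) : A
          (k) : B
          (m) : C
        (h (f) (k) (m)) : C
      (h (g (f) (f) (m)) (r (q)) (h (f) (k) (m))) : C
    (h (g (t (f) (q)) (f) (h (f) (k) (m))) (r (s (k) (f) (k))) (h (g (f) (f) (m)) (r (q)) (h (f) (k) (m)))) : C
  (h (t (t (t (f) (q)) (q)) (s (r (q)) (t (f) (q)) (r (q)))) (r (s (r (q)) (g (f) (f) (m)) (r (q)))) (h (g (t (f) (q)) (f) (h (f) (k) (m))) (r (s (k) (f) (k))) (h (g (f) (f) (m)) (r (q)) (h (f) (k) (m))))) : C

ill-sorted at position [0, 0, 0, 2, 0]: expected A, got D
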